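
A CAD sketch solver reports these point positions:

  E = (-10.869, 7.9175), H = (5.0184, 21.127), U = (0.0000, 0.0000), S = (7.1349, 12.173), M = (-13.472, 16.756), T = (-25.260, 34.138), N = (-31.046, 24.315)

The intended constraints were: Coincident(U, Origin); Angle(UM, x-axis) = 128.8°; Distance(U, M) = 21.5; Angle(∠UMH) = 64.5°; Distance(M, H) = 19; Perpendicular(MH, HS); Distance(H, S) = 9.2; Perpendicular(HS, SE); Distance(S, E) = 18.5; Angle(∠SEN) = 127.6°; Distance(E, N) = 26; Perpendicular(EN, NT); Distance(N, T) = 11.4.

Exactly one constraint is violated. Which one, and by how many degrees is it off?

Perpendicular(EN, NT) — off by 8.60°.

U = (0.00, 0.00) ✓; UM at 128.8° ✓; |UM| = 21.50 ✓; ∠UMH = 64.50° ✓; |MH| = 19.00 ✓; ∠(MH, HS) = 90.00° ✓; |HS| = 9.201 ✓; ∠(HS, SE) = 90.00° ✓; |SE| = 18.50 ✓; ∠SEN = 127.6° ✓; |EN| = 26.00 ✓; ∠(EN, NT) = 81.40° ✗; |NT| = 11.40 ✓.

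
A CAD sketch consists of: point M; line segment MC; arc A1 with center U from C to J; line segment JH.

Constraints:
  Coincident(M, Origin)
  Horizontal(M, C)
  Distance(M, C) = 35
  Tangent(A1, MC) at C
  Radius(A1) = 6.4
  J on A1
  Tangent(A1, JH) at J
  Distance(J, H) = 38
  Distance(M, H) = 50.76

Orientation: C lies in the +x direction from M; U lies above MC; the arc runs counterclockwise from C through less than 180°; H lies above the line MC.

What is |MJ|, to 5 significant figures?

41.837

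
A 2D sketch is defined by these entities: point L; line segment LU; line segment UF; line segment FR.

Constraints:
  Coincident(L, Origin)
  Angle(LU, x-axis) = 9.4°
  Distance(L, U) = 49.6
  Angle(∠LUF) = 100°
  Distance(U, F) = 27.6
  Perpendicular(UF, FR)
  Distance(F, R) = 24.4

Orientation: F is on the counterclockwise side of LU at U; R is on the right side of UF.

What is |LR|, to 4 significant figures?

81.71

∠LUF = 100.0°, so UF runs at 9.4° + (180° − 100.0°) = 89.40° from the x-axis; with |UF| = 27.6, F = U + 27.6·(cos 89.40°, sin 89.40°) = (49.22, 35.70). UF ⟂ FR; with |FR| = 24.4 on the right of UF, R = F + 24.4·(0.9999, -0.01047) = (73.62, 35.44). Then |LR| = |R − L| = 81.71.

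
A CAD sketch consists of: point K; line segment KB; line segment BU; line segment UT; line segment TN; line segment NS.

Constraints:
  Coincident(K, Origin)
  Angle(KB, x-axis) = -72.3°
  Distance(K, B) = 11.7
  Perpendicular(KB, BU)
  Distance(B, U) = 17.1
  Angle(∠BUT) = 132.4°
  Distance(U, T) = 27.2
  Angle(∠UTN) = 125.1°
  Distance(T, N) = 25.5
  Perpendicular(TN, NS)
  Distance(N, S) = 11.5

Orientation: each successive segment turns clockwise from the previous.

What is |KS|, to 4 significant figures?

36.02

K is at the origin; KB runs at -72.3° with length 11.7, so B = (3.557, -11.15). The perpendicularity gives BU at right angles to KB, so BU runs at -162.3°; with |BU| = 17.1, U = (-12.73, -16.35). ∠BUT = 132.4° gives UT at 150.1° from the x-axis; with |UT| = 27.2, T = (-36.31, -2.786). ∠UTN = 125.1° gives TN at 95.20° from the x-axis; with |TN| = 25.5, N = (-38.62, 22.61). TN ⟂ NS, so NS runs at 5.200°; with |NS| = 11.5, S = (-27.17, 23.65). Then |KS| = |S − K| = 36.02.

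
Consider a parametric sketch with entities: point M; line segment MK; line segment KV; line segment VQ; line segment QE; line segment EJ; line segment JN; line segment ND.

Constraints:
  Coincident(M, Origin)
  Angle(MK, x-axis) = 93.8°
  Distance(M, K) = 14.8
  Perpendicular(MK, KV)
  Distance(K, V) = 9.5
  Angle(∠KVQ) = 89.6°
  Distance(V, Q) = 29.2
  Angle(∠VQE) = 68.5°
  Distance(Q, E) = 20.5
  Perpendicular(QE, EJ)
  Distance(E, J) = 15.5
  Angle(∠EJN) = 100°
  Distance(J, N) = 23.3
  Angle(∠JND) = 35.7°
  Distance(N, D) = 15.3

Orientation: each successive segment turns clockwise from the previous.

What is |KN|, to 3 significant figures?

22.3

QE ⟂ EJ, so EJ runs at 71.9°; with |EJ| = 15.5, J = (-4.44, 7.35). ∠EJN = 100.0° gives JN at -8.10° from the x-axis; with |JN| = 23.3, N = (18.6, 4.07). Then |KN| = |N − K| = 22.3.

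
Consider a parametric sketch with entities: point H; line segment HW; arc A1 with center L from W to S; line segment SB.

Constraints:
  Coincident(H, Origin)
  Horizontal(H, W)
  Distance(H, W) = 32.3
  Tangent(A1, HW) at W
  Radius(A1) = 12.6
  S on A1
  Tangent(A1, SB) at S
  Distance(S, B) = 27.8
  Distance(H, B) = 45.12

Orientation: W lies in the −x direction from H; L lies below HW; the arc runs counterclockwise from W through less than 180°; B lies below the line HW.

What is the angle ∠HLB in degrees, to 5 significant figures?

87.350°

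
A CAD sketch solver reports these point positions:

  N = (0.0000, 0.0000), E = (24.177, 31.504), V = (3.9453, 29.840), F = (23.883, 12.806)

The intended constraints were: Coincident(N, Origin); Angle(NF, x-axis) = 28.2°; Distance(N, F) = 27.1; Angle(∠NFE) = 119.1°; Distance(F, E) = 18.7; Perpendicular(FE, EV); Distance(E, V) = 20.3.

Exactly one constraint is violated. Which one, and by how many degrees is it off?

Perpendicular(FE, EV) — off by 5.60°.

N = (0.00, 0.00) ✓; NF at 28.20° ✓; |NF| = 27.10 ✓; ∠NFE = 119.1° ✓; |FE| = 18.70 ✓; ∠(FE, EV) = 95.60° ✗; |EV| = 20.30 ✓.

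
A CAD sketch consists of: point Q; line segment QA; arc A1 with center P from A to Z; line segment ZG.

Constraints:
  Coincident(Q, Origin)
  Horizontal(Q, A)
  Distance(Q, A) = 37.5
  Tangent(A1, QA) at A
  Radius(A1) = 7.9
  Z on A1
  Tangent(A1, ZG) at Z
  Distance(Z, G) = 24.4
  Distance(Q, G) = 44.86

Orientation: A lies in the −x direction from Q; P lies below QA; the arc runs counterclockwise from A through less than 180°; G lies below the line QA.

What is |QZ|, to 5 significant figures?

45.775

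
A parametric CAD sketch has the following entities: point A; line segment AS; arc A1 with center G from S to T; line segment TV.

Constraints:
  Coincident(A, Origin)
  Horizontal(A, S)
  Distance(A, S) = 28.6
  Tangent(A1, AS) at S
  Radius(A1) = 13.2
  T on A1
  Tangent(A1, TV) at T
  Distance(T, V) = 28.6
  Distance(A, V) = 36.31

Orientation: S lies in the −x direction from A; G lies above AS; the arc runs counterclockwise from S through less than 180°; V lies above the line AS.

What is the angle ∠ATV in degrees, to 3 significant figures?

98.9°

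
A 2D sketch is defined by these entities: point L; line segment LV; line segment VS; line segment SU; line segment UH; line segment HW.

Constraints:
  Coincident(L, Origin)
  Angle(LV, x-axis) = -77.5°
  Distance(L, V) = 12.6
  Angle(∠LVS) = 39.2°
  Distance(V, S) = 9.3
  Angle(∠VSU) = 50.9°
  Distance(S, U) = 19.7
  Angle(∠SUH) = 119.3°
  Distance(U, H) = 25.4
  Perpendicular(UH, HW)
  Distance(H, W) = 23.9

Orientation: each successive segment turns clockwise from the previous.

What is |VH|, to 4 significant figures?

30.21

L is at the origin; LV runs at -77.5° with length 12.6, so V = (2.727, -12.30). ∠LVS = 39.2° gives VS at 141.7° from the x-axis; with |VS| = 9.3, S = (-4.571, -6.537). ∠VSU = 50.9° gives SU at 12.60° from the x-axis; with |SU| = 19.7, U = (14.65, -2.240). ∠SUH = 119.3° gives UH at -48.10° from the x-axis; with |UH| = 25.4, H = (31.62, -21.15). Then |VH| = |H − V| = 30.21.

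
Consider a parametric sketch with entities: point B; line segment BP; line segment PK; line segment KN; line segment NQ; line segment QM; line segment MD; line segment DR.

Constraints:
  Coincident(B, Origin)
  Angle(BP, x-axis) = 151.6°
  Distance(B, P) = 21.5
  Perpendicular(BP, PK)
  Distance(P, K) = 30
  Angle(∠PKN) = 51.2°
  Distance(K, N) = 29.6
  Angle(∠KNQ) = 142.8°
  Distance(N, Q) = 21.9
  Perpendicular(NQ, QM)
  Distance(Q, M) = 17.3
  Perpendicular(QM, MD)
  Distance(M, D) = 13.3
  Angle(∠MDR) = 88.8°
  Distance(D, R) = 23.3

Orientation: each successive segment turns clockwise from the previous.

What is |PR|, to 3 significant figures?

31.4

QM ⟂ MD, so MD runs at 75.6°; with |MD| = 13.3, D = (-12.1, 5.30). ∠MDR = 88.8° gives DR at -15.6° from the x-axis; with |DR| = 23.3, R = (10.4, -0.965). Then |PR| = |R − P| = 31.4.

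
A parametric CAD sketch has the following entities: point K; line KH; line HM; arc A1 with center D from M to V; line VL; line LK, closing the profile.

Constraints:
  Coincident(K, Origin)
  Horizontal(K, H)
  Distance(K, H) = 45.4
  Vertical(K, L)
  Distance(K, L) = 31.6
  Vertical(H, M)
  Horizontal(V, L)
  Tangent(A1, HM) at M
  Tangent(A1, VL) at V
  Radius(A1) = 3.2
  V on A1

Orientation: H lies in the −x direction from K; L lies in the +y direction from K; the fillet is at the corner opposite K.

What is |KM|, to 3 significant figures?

53.6

K is at the origin; KH is horizontal with |KH| = 45.4 and H on the −x side, so H = (-45.4, 0.00). K and L share the same x with |KL| = 31.6 and L on the +y side, so L = (0.00, 31.6). The virtual corner opposite K is at (-45.4, 31.6). Since A1 is tangent to HM there, DM ⟂ HM and since A1 is tangent to VL there, DV ⟂ VL, with radius 3.2, so the center D sits 3.2 in from both sides at D = (-42.2, 28.4). That places the tangent points at M = (-45.4, 28.4) on HM and V = (-42.2, 31.6) on VL. Then |KM| = |M − K| = 53.6.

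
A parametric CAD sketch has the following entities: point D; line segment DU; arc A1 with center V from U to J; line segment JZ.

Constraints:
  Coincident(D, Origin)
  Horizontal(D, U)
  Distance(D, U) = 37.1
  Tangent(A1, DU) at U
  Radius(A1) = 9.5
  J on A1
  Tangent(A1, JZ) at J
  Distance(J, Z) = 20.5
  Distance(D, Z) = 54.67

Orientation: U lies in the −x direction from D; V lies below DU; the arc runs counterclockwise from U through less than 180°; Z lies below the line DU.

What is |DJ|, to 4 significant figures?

47.66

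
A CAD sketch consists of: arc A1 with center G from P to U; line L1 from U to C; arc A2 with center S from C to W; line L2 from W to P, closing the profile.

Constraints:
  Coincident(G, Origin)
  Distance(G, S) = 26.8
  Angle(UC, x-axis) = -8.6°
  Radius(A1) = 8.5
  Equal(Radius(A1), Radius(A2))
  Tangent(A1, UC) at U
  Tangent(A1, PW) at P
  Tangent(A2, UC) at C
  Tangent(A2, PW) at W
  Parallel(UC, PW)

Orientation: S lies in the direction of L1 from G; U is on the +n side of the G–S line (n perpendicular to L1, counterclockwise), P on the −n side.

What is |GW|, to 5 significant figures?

28.116

The slot axis is L1's direction at -8.6°, so u = (cos -8.6°, sin -8.6°) = (0.98876, -0.14954) and n = (−sin -8.6°, cos -8.6°) = (0.14954, 0.98876). G is at the origin and S lies 26.8 along u from G, so S = 26.8·u = (26.499, -4.0075). Tangency of A1 to both parallel lines with radius 8.5 puts U and P at G ± 8.5·n: U = (1.2711, 8.4044), P = (-1.2711, -8.4044). Equal radii place C and W the same way about S: C = S + 8.5·n = (27.770, 4.3969), W = S − 8.5·n = (25.228, -12.412). Then |GW| = |W − G| = 28.116.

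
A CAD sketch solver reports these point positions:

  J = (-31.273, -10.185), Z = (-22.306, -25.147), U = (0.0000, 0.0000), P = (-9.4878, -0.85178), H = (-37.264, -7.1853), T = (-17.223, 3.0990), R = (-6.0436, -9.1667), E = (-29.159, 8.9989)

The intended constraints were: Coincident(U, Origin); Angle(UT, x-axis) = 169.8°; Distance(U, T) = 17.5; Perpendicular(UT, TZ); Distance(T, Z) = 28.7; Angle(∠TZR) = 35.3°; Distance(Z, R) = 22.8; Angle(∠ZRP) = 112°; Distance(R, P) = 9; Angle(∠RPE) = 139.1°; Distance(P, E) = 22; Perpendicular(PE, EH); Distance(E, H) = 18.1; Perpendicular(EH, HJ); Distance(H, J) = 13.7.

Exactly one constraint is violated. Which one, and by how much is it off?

Distance(H, J) = 13.7 — off by 7.00.

U = (0.00, 0.00) ✓; UT at 169.8° ✓; |UT| = 17.50 ✓; ∠(UT, TZ) = 90.00° ✓; |TZ| = 28.70 ✓; ∠TZR = 35.30° ✓; |ZR| = 22.80 ✓; ∠ZRP = 112.0° ✓; |RP| = 9.000 ✓; ∠RPE = 139.1° ✓; |PE| = 22.00 ✓; ∠(PE, EH) = 90.00° ✓; |EH| = 18.10 ✓; ∠(EH, HJ) = 90.00° ✓; |HJ| = 6.700 ✗.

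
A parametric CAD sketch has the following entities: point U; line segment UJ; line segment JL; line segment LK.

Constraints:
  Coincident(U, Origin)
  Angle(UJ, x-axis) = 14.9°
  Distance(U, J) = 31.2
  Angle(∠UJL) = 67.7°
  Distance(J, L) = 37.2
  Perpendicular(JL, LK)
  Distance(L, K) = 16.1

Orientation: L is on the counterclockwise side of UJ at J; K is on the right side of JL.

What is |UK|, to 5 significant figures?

51.625

∠UJL = 67.7°, so JL runs at 14.9° + (180° − 67.7°) = 127.20° from the x-axis; with |JL| = 37.2, L = J + 37.2·(cos 127.20°, sin 127.20°) = (7.6598, 37.653). The perpendicularity gives LK at right angles to JL; with |LK| = 16.1 on the right of JL, K = L + 16.1·(0.79653, 0.60460) = (20.484, 47.388). Then |UK| = |K − U| = 51.625.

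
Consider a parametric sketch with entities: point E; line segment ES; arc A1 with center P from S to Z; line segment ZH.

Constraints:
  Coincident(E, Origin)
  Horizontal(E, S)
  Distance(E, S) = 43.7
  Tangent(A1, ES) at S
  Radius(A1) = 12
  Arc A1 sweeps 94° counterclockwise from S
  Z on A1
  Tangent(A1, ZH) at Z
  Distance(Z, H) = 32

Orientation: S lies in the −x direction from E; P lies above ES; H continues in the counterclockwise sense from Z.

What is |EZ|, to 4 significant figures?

34.23

E is at the origin; E and S share the same y with |ES| = 43.7 and S on the −x side, so S = (-43.70, 0.000). The tangent condition forces PS to be normal to ES, so P = S + (0, 12) = (-43.70, 12.00). On A1, S sits at bearing -90° from P; a 94° counterclockwise sweep puts Z at bearing 4°, so Z = P + 12.0·(cos 4°, sin 4°) = (-31.73, 12.84). Then |EZ| = |Z − E| = 34.23.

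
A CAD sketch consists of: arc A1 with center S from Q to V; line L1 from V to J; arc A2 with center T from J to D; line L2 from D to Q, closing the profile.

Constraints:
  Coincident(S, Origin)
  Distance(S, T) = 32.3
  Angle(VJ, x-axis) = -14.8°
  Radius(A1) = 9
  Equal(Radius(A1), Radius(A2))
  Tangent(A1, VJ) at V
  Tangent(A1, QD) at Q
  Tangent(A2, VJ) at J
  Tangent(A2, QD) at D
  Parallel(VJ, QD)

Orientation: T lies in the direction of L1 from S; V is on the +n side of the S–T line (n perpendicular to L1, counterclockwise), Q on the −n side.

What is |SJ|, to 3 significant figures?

33.5

The slot axis is L1's direction at -14.8°, so u = (cos -14.8°, sin -14.8°) = (0.967, -0.255) and n = (−sin -14.8°, cos -14.8°) = (0.255, 0.967). S is at the origin and T lies 32.3 along u from S, so T = 32.3·u = (31.2, -8.25). Tangency of A1 to both parallel lines with radius 9.0 puts V and Q at S ± 9.0·n: V = (2.30, 8.70), Q = (-2.30, -8.70). Equal radii place J and D the same way about T: J = T + 9.0·n = (33.5, 0.451), D = T − 9.0·n = (28.9, -17.0). Then |SJ| = |J − S| = 33.5.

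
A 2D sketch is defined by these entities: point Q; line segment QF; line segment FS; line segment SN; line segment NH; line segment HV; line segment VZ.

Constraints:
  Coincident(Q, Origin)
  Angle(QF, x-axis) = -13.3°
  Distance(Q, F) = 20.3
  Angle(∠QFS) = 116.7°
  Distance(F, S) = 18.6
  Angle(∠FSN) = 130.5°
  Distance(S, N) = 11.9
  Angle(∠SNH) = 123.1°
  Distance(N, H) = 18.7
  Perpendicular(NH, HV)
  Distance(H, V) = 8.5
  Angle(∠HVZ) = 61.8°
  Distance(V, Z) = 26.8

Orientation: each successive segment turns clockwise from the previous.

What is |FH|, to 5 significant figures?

34.226

Q is at the origin; QF runs at -13.3° with length 20.3, so F = (19.756, -4.6700). ∠QFS = 116.7° gives FS at -76.600° from the x-axis; with |FS| = 18.6, S = (24.066, -22.764). ∠FSN = 130.5° gives SN at -126.10° from the x-axis; with |SN| = 11.9, N = (17.055, -32.379). ∠SNH = 123.1° gives NH at 177.00° from the x-axis; with |NH| = 18.7, H = (-1.6198, -31.400). Then |FH| = |H − F| = 34.226.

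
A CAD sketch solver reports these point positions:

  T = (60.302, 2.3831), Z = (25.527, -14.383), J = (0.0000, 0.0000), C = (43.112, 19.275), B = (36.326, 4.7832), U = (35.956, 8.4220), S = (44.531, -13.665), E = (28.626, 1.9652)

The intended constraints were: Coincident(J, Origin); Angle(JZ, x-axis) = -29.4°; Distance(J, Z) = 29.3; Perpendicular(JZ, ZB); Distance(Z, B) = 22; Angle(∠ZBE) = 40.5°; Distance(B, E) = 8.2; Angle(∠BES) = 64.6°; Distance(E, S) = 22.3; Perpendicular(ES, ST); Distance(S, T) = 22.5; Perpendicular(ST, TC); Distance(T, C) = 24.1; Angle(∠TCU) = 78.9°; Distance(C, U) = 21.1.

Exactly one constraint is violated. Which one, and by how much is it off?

Distance(C, U) = 21.1 — off by 8.10.

J = (0.00, 0.00) ✓; JZ at -29.40° ✓; |JZ| = 29.30 ✓; ∠(JZ, ZB) = 90.00° ✓; |ZB| = 22.00 ✓; ∠ZBE = 40.50° ✓; |BE| = 8.199 ✓; ∠BES = 64.60° ✓; |ES| = 22.30 ✓; ∠(ES, ST) = 90.00° ✓; |ST| = 22.50 ✓; ∠(ST, TC) = 90.00° ✓; |TC| = 24.10 ✓; ∠TCU = 78.90° ✓; |CU| = 13.00 ✗.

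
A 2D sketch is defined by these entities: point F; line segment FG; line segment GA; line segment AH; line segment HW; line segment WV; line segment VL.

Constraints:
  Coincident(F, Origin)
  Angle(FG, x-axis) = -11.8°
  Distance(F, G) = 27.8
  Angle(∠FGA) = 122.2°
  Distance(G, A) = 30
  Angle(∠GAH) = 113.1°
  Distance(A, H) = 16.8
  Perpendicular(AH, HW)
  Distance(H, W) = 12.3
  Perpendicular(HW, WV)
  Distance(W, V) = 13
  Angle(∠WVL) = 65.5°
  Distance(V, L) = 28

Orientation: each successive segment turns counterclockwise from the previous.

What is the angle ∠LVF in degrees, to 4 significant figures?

155.1°

F is at the origin; FG runs at -11.8° with length 27.8, so G = (27.21, -5.685). ∠FGA = 122.2° gives GA at 46.00° from the x-axis; with |GA| = 30.0, A = (48.05, 15.90). ∠GAH = 113.1° gives AH at 112.9° from the x-axis; with |AH| = 16.8, H = (41.51, 31.37). AH is perpendicular to HW, so HW runs at -157.1°; with |HW| = 12.3, W = (30.18, 26.58). HW is perpendicular to WV, so WV runs at -67.10°; with |WV| = 13.0, V = (35.24, 14.61). ∠WVL = 65.5° gives VL at 47.40° from the x-axis; with |VL| = 28.0, L = (54.20, 35.22). Then cos ∠LVF = VL·VF / (|VL||VF|), giving 155.1°.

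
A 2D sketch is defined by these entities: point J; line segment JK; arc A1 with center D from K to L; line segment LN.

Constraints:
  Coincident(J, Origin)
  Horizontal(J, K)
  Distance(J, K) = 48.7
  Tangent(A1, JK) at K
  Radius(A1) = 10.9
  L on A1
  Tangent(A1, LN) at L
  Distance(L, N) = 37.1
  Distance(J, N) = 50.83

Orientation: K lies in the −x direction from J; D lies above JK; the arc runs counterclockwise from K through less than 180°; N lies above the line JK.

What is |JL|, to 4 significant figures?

39.06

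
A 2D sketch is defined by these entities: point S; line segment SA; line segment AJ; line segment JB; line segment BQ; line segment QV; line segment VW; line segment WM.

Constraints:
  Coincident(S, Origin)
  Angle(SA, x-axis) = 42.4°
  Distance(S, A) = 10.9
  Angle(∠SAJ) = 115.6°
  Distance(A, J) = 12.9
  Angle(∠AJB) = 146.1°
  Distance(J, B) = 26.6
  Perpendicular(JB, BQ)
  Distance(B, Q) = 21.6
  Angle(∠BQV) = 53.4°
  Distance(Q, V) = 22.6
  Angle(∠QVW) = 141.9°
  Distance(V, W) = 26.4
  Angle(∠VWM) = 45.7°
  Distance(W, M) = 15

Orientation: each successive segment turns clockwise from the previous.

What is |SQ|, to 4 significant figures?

35.92

∠AJB = 146.1° gives JB at -55.90° from the x-axis; with |JB| = 26.6, B = (34.92, -19.51). The perpendicularity gives BQ at right angles to JB, so BQ runs at -145.9°; with |BQ| = 21.6, Q = (17.04, -31.62). Then |SQ| = |Q − S| = 35.92.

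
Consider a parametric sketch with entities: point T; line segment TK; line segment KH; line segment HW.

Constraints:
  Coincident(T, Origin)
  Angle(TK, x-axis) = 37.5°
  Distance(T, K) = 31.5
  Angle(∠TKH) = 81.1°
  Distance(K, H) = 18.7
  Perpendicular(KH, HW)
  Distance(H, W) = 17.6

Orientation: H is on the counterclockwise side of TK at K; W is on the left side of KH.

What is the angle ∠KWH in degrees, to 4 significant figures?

46.74°

T is at the origin; TK runs at 37.5° with length 31.5, so K = 31.5·(cos 37.5°, sin 37.5°) = (24.99, 19.18). ∠TKH = 81.1°, so KH runs at 37.5° + (180° − 81.1°) = 136.4° from the x-axis; with |KH| = 18.7, H = K + 18.7·(cos 136.4°, sin 136.4°) = (11.45, 32.07). KH is perpendicular to HW; with |HW| = 17.6 on the left of KH, W = H + 17.6·(-0.6896, -0.7242) = (-0.6887, 19.33). Then cos ∠KWH = WK·WH / (|WK||WH|), giving 46.74°.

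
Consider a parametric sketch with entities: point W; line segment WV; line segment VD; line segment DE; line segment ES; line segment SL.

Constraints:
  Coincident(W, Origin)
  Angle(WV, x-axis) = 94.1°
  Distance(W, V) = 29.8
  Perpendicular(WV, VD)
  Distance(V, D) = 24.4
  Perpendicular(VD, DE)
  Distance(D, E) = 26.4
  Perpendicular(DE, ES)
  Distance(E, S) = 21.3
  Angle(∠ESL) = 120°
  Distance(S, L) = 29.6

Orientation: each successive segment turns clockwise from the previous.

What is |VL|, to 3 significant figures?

11.7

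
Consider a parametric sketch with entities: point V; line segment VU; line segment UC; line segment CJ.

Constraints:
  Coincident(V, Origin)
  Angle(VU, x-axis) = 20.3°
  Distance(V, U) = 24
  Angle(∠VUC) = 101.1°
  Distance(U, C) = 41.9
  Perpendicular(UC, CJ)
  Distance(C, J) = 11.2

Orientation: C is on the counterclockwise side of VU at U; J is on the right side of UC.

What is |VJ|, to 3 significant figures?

58.1

V is at the origin; VU runs at 20.3° with length 24.0, so U = 24.0·(cos 20.3°, sin 20.3°) = (22.5, 8.33). ∠VUC = 101.1°, so UC runs at 20.3° + (180° − 101.1°) = 99.2° from the x-axis; with |UC| = 41.9, C = U + 41.9·(cos 99.2°, sin 99.2°) = (15.8, 49.7). UC is perpendicular to CJ; with |CJ| = 11.2 on the right of UC, J = C + 11.2·(0.987, 0.160) = (26.9, 51.5). Then |VJ| = |J − V| = 58.1.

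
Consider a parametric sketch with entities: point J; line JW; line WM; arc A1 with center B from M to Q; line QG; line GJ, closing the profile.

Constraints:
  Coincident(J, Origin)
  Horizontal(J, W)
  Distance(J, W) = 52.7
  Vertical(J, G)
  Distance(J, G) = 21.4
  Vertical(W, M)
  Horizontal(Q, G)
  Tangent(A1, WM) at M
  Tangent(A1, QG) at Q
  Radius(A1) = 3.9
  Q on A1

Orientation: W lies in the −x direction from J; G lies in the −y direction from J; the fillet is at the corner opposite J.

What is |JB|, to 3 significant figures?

51.8

JG is vertical with |JG| = 21.4 and G on the −y side, so G = (0.00, -21.4). The virtual corner opposite J is at (-52.7, -21.4). Since A1 is tangent to WM there, BM ⟂ WM and A1 meets QG tangentially, so BQ is at right angles to QG, with radius 3.9, so the center B sits 3.9 in from both sides at B = (-48.8, -17.5). Then |JB| = |B − J| = 51.8.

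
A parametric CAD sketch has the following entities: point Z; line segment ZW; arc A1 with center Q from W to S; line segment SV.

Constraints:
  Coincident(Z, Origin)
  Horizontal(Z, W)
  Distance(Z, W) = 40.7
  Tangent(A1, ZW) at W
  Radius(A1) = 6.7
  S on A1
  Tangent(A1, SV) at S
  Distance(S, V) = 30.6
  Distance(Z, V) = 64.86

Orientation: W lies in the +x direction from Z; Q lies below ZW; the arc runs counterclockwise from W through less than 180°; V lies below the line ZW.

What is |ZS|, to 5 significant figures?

37.148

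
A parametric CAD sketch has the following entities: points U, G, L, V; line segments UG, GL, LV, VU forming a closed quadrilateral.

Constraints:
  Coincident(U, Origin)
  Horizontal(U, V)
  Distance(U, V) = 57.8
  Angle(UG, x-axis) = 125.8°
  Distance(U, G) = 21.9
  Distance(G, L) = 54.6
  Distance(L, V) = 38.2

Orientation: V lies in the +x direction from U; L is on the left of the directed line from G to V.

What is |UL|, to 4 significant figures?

51.78

U is at the origin; U and V share the same y with |UV| = 57.8 and V in +x, so V = (57.8, 0). UG runs at 125.8° with |UG| = 21.9, so G = (-12.81, 17.76). L is determined by |GL| = 54.6 and |LV| = 38.2 together: it lies at the intersection of circle(G, 54.6) and circle(V, 38.2). With |GV| = 72.81, the foot of the radical line on GV is 46.86 from G and the perpendicular offset is √(54.6² − 46.86²) = 28.03. Taking the left-of-GV solution: L = (39.47, 33.51).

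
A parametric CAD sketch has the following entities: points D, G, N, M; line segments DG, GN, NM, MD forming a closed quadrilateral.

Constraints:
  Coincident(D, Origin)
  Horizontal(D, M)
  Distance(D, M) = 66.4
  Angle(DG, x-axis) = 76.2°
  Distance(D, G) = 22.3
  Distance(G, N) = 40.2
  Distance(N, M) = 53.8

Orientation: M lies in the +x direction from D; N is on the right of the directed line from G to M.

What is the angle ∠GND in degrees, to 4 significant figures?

27.25°

Checks: |GN| = 40.20 ✓; |NM| = 53.80 ✓.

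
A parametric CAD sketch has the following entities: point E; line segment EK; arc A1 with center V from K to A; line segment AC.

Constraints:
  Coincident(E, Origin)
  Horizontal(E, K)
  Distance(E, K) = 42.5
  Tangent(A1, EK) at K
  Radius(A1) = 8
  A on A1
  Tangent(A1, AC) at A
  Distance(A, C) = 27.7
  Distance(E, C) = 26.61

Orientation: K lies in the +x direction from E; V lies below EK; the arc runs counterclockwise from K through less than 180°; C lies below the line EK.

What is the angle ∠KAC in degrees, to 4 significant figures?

158.8°

E is at the origin; E and K share the same y with |EK| = 42.5 and K on the +x side, so K = (42.50, 0.000). Tangency of A1 to EK means the radius VK is perpendicular to EK, so V = K + (0, -8) = (42.50, -8.000). Since VA ⟂ AC (tangency), |VC| = √(8.0² + 27.7²) = 28.83 regardless of where A sits on A1. So C lies on both circle(E, 26.61) and circle(V, 28.83); the below-EK intersection is C = (16.65, -20.76). A is the foot of the tangent from C: A = (37.11, -2.090).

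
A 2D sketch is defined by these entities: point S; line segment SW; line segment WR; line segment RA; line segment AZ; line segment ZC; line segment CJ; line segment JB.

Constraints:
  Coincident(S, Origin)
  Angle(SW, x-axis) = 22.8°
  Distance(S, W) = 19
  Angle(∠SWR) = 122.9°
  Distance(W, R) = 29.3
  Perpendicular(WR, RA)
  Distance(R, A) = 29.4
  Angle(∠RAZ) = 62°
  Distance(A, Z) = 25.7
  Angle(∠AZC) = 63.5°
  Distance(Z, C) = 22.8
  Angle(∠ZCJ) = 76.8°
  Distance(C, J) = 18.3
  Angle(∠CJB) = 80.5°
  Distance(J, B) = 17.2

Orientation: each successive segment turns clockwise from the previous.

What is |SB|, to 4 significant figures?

27.16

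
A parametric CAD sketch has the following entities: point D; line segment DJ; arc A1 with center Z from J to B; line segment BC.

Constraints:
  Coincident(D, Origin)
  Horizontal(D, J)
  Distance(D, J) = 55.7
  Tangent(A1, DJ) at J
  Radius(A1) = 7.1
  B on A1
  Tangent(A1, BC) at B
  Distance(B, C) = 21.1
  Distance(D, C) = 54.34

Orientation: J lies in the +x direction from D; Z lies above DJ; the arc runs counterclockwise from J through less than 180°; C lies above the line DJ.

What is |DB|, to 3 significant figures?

62.1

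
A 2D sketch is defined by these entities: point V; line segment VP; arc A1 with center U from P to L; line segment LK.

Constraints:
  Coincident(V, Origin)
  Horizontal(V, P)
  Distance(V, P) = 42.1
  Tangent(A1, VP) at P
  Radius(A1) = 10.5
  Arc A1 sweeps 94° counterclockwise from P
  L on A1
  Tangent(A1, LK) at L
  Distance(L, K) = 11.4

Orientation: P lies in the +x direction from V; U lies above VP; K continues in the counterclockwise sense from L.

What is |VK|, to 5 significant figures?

56.498

V is at the origin; V and P share the same y with |VP| = 42.1 and P on the +x side, so P = (42.100, 0.0000). Tangency of A1 to VP means the radius UP is perpendicular to VP, so U = P + (0, 10.5) = (42.100, 10.500). On A1, P sits at bearing -90° from U; a 94° counterclockwise sweep puts L at bearing 4°, so L = U + 10.5·(cos 4°, sin 4°) = (52.574, 11.232). Since A1 is tangent to LK there, UL ⟂ LK, so LK runs along (−sin 4°, cos 4°); with |LK| = 11.4, K = (51.779, 22.605). Then |VK| = |K − V| = 56.498.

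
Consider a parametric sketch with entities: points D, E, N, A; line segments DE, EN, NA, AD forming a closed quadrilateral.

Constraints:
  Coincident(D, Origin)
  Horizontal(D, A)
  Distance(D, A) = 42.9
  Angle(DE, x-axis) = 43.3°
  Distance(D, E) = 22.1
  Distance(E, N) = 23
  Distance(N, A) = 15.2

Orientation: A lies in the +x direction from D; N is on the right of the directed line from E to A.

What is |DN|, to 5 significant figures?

28.652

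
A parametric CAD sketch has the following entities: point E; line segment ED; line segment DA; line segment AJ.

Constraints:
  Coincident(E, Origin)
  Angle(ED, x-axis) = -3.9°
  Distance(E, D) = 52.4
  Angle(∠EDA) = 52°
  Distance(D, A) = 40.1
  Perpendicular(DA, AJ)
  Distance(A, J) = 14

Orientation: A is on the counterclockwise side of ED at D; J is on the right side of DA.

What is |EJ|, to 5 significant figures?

55.845

∠EDA = 52.0°, so DA runs at -3.9° + (180° − 52.0°) = 124.10° from the x-axis; with |DA| = 40.1, A = D + 40.1·(cos 124.10°, sin 124.10°) = (29.797, 29.641). The perpendicularity gives AJ at right angles to DA; with |AJ| = 14.0 on the right of DA, J = A + 14.0·(0.82806, 0.56064) = (41.390, 37.490). Then |EJ| = |J − E| = 55.845.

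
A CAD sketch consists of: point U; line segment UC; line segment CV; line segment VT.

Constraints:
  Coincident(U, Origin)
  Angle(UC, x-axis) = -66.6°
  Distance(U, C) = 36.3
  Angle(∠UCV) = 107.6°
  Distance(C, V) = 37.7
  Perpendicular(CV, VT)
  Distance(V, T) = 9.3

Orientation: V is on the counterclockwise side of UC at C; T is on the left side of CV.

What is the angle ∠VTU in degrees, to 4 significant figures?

117.5°

U is at the origin; UC runs at -66.6° with length 36.3, so C = 36.3·(cos -66.6°, sin -66.6°) = (14.42, -33.31). ∠UCV = 107.6°, so CV runs at -66.6° + (180° − 107.6°) = 5.800° from the x-axis; with |CV| = 37.7, V = C + 37.7·(cos 5.800°, sin 5.800°) = (51.92, -29.50). CV is perpendicular to VT; with |VT| = 9.3 on the left of CV, T = V + 9.3·(-0.1011, 0.9949) = (50.98, -20.25). Then cos ∠VTU = TV·TU / (|TV||TU|), giving 117.5°.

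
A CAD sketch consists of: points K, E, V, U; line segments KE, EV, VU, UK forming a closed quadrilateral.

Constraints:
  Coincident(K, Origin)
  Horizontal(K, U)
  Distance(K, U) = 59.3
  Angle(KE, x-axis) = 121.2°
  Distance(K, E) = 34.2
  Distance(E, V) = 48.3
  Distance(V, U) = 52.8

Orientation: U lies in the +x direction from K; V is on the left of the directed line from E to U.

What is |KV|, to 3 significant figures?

51.6

Checks: |EV| = 48.30 ✓; |VU| = 52.80 ✓.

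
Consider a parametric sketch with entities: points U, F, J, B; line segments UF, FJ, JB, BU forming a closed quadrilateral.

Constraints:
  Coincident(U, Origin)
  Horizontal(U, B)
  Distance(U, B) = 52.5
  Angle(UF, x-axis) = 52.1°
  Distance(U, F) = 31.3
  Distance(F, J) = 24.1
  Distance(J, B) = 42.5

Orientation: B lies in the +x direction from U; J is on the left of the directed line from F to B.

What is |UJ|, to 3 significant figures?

55.1

Checks: |FJ| = 24.10 ✓; |JB| = 42.50 ✓.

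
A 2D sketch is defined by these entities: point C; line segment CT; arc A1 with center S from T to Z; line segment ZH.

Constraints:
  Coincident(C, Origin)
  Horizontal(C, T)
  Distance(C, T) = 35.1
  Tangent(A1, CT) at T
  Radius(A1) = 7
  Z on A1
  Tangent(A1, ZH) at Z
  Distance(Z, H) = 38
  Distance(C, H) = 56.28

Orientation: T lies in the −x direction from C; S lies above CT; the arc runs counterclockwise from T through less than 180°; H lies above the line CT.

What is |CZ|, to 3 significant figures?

29.2

Checks: C.y = 0.00, T.y = 0.00 ✓; |SZ| = 7.000 ✓; ∠(SZ, ZH) = 90.00° ✓; |ZH| = 38.00 ✓; |CH| = 56.28 ✓.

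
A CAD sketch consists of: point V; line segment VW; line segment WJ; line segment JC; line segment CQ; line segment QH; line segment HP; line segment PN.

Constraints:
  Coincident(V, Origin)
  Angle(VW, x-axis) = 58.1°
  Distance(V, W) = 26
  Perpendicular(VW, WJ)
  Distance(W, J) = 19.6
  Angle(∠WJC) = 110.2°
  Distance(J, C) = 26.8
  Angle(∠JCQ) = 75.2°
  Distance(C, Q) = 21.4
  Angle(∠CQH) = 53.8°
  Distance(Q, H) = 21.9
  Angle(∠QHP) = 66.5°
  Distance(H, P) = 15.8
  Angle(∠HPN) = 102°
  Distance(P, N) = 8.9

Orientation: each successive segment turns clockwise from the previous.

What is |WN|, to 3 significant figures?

35.4

∠QHP = 66.5° gives HP at -86.2° from the x-axis; with |HP| = 15.8, P = (26.3, -10.7). ∠HPN = 102.0° gives PN at -164° from the x-axis; with |PN| = 8.9, N = (17.7, -13.1). Then |WN| = |N − W| = 35.4.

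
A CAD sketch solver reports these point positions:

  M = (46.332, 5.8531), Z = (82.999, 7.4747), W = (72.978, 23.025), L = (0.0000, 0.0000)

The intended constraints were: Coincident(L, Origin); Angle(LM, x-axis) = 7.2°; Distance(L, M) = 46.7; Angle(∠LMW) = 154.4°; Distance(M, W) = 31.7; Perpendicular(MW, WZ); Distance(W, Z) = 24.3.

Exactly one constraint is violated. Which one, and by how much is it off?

Distance(W, Z) = 24.3 — off by 5.80.

L = (0.00, 0.00) ✓; LM at 7.200° ✓; |LM| = 46.70 ✓; ∠LMW = 154.4° ✓; |MW| = 31.70 ✓; ∠(MW, WZ) = 90.00° ✓; |WZ| = 18.50 ✗.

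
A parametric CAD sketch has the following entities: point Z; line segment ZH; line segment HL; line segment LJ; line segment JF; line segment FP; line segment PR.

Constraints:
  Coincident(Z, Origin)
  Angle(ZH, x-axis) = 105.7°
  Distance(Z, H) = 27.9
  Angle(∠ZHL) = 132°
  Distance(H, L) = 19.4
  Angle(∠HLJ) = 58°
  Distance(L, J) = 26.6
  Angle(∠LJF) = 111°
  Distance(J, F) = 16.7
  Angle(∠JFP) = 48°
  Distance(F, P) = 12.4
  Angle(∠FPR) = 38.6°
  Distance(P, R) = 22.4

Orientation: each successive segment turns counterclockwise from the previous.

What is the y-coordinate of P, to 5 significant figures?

15.657

∠LJF = 111.0° gives JF at -15.300° from the x-axis; with |JF| = 16.7, F = (-6.1916, 4.5795). ∠JFP = 48.0° gives FP at 116.70° from the x-axis; with |FP| = 12.4, P = (-11.763, 15.657). So P.y = 15.657.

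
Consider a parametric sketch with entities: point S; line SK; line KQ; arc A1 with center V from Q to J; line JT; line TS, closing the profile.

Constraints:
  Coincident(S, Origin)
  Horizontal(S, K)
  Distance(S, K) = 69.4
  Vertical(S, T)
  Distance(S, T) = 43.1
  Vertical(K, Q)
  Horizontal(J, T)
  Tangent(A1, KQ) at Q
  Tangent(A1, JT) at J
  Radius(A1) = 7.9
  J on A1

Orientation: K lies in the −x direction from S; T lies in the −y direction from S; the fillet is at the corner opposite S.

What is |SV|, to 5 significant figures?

70.861

S is at the origin; S and K share the same y with |SK| = 69.4 and K on the −x side, so K = (-69.400, 0.0000). S and T share the same x with |ST| = 43.1 and T on the −y side, so T = (0.0000, -43.100). The virtual corner opposite S is at (-69.400, -43.100). A1 meets KQ tangentially, so VQ is at right angles to KQ and since A1 is tangent to JT there, VJ ⟂ JT, with radius 7.9, so the center V sits 7.9 in from both sides at V = (-61.500, -35.200). Then |SV| = |V − S| = 70.861.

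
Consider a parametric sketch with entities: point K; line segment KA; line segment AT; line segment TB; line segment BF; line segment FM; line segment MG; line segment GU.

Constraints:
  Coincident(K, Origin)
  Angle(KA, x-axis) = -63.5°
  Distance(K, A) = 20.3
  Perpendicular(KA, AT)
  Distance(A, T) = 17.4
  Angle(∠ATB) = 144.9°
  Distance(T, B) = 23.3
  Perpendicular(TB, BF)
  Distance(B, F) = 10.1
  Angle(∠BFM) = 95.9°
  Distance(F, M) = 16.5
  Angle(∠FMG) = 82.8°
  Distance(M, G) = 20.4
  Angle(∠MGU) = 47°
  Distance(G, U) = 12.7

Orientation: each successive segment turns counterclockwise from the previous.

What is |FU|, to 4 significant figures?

11.99

K is at the origin; KA runs at -63.5° with length 20.3, so A = (9.058, -18.17). The perpendicularity gives AT at right angles to KA, so AT runs at 26.50°; with |AT| = 17.4, T = (24.63, -10.40). ∠ATB = 144.9° gives TB at 61.60° from the x-axis; with |TB| = 23.3, B = (35.71, 10.09). The perpendicularity gives BF at right angles to TB, so BF runs at 151.6°; with |BF| = 10.1, F = (26.83, 14.90). ∠BFM = 95.9° gives FM at -124.3° from the x-axis; with |FM| = 16.5, M = (17.53, 1.266). ∠FMG = 82.8° gives MG at -27.10° from the x-axis; with |MG| = 20.4, G = (35.69, -8.027). ∠MGU = 47.0° gives GU at 105.9° from the x-axis; with |GU| = 12.7, U = (32.21, 4.187). Then |FU| = |U − F| = 11.99.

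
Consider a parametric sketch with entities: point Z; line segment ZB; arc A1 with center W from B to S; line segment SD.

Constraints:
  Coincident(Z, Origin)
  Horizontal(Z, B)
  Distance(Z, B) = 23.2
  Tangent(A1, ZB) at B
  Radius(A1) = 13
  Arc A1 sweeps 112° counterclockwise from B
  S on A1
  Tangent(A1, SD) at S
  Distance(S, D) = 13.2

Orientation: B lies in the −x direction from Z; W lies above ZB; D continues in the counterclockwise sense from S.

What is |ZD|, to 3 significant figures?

34.1

Z is at the origin; Z and B share the same y with |ZB| = 23.2 and B on the −x side, so B = (-23.2, 0.00). Since A1 is tangent to ZB there, WB ⟂ ZB, so W = B + (0, 13) = (-23.2, 13.0). On A1, B sits at bearing -90° from W; a 112° counterclockwise sweep puts S at bearing 22°, so S = W + 13.0·(cos 22°, sin 22°) = (-11.1, 17.9). Since A1 is tangent to SD there, WS ⟂ SD, so SD runs along (−sin 22°, cos 22°); with |SD| = 13.2, D = (-16.1, 30.1). Then |ZD| = |D − Z| = 34.1.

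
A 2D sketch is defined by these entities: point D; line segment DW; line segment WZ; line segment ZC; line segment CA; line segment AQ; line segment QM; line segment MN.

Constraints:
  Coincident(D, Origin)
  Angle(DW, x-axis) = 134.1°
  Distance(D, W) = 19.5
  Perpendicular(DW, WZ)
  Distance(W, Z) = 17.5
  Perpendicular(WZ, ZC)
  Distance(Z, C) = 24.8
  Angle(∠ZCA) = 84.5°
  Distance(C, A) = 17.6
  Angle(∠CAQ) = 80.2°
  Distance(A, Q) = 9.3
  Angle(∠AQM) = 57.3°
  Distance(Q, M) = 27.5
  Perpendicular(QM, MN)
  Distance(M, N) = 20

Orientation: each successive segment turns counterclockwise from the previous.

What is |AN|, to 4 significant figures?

25.56

D is at the origin; DW runs at 134.1° with length 19.5, so W = (-13.57, 14.00). DW ⟂ WZ, so WZ runs at -135.9°; with |WZ| = 17.5, Z = (-26.14, 1.825). WZ is perpendicular to ZC, so ZC runs at -45.90°; with |ZC| = 24.8, C = (-8.879, -15.98). ∠ZCA = 84.5° gives CA at 49.60° from the x-axis; with |CA| = 17.6, A = (2.528, -2.581). ∠CAQ = 80.2° gives AQ at 149.4° from the x-axis; with |AQ| = 9.3, Q = (-5.477, 2.153). ∠AQM = 57.3° gives QM at -87.90° from the x-axis; with |QM| = 27.5, M = (-4.469, -25.33). QM ⟂ MN, so MN runs at 2.100°; with |MN| = 20.0, N = (15.52, -24.60). Then |AN| = |N − A| = 25.56.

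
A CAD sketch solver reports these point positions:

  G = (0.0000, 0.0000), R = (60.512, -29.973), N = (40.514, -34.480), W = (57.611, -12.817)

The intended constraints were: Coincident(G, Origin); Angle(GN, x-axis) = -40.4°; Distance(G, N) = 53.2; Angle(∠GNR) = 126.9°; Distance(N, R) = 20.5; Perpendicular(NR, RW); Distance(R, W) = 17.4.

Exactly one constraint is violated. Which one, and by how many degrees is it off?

Perpendicular(NR, RW) — off by 3.10°.

G = (0.00, 0.00) ✓; GN at -40.40° ✓; |GN| = 53.20 ✓; ∠GNR = 126.9° ✓; |NR| = 20.50 ✓; ∠(NR, RW) = 86.90° ✗; |RW| = 17.40 ✓.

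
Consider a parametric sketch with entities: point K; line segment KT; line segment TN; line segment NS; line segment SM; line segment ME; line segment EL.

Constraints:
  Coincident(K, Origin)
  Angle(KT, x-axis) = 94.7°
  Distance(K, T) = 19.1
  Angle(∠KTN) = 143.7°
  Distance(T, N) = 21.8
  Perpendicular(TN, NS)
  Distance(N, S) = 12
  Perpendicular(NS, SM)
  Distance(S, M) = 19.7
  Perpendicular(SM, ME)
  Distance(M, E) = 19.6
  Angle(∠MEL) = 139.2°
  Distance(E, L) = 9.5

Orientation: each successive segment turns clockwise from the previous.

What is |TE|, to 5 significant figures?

7.8848

K is at the origin; KT runs at 94.7° with length 19.1, so T = (-1.5650, 19.036). ∠KTN = 143.7° gives TN at 58.400° from the x-axis; with |TN| = 21.8, N = (9.8579, 37.603). TN ⟂ NS, so NS runs at -31.600°; with |NS| = 12.0, S = (20.079, 31.316). NS ⟂ SM, so SM runs at -121.60°; with |SM| = 19.7, M = (9.7561, 14.537). SM is perpendicular to ME, so ME runs at 148.40°; with |ME| = 19.6, E = (-6.9378, 24.807). Then |TE| = |E − T| = 7.8848.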